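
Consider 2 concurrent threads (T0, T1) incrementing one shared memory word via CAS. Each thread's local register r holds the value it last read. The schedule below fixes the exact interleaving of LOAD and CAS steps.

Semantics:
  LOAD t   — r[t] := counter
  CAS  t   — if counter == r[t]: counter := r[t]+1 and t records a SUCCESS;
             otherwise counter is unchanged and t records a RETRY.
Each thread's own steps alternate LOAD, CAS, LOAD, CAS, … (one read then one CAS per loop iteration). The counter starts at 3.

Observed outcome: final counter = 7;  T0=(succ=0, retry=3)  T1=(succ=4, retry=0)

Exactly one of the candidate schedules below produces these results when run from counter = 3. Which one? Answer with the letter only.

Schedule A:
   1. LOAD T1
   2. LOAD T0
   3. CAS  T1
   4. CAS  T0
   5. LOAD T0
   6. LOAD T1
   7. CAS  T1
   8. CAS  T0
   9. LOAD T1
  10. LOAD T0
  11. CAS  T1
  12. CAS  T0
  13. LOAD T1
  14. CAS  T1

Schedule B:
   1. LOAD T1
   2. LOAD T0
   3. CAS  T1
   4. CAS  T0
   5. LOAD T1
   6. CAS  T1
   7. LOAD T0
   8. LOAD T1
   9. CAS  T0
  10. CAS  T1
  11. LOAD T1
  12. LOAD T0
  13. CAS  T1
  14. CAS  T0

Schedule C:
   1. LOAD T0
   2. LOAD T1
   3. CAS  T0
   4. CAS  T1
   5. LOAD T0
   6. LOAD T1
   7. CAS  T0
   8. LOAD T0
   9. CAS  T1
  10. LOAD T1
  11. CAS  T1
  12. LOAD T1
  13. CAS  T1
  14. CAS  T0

Simulating candidate A:
   1) LOAD T1:  M=3  r_T1=3
   2) LOAD T0:  M=3  r_T0=3
   3) CAS  T1:  M=4  r_T1=3 ✓
   4) CAS  T0:  M=4  r_T0=3 ✗
   5) LOAD T0:  M=4  r_T0=4
   6) LOAD T1:  M=4  r_T1=4
   7) CAS  T1:  M=5  r_T1=4 ✓
   8) CAS  T0:  M=5  r_T0=4 ✗
   9) LOAD T1:  M=5  r_T1=5
  10) LOAD T0:  M=5  r_T0=5
  11) CAS  T1:  M=6  r_T1=5 ✓
  12) CAS  T0:  M=6  r_T0=5 ✗
  13) LOAD T1:  M=6  r_T1=6
  14) CAS  T1:  M=7  r_T1=6 ✓

A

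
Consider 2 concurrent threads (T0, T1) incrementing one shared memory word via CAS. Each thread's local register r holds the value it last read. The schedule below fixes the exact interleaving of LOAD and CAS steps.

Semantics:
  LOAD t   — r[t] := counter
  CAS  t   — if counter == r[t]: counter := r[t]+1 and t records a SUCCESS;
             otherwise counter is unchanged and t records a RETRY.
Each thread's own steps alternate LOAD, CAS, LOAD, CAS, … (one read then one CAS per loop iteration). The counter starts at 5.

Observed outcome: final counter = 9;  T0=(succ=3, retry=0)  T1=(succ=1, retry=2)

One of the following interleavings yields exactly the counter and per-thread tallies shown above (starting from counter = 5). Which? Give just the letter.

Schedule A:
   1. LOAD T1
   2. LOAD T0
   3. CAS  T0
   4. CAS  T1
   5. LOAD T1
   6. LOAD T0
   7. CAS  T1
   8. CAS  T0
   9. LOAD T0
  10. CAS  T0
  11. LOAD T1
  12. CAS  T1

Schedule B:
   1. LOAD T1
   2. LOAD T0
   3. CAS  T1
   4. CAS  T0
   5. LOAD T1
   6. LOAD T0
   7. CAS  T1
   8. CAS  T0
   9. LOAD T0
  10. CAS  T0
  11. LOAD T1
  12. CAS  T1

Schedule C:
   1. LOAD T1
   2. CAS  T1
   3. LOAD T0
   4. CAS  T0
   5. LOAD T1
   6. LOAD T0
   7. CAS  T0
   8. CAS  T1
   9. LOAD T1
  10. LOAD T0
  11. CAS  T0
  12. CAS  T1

C

Run C:
step 1: T1 LOAD ⇒ load; ctr=5 reg=5
step 2: T1 CAS ⇒ ok; ctr=6 reg=5
step 3: T0 LOAD ⇒ load; ctr=6 reg=6
step 4: T0 CAS ⇒ ok; ctr=7 reg=6
step 5: T1 LOAD ⇒ load; ctr=7 reg=7
step 6: T0 LOAD ⇒ load; ctr=7 reg=7
step 7: T0 CAS ⇒ ok; ctr=8 reg=7
step 8: T1 CAS ⇒ retry; ctr=8 reg=7
step 9: T1 LOAD ⇒ load; ctr=8 reg=8
step 10: T0 LOAD ⇒ load; ctr=8 reg=8
step 11: T0 CAS ⇒ ok; ctr=9 reg=8
step 12: T1 CAS ⇒ retry; ctr=9 reg=8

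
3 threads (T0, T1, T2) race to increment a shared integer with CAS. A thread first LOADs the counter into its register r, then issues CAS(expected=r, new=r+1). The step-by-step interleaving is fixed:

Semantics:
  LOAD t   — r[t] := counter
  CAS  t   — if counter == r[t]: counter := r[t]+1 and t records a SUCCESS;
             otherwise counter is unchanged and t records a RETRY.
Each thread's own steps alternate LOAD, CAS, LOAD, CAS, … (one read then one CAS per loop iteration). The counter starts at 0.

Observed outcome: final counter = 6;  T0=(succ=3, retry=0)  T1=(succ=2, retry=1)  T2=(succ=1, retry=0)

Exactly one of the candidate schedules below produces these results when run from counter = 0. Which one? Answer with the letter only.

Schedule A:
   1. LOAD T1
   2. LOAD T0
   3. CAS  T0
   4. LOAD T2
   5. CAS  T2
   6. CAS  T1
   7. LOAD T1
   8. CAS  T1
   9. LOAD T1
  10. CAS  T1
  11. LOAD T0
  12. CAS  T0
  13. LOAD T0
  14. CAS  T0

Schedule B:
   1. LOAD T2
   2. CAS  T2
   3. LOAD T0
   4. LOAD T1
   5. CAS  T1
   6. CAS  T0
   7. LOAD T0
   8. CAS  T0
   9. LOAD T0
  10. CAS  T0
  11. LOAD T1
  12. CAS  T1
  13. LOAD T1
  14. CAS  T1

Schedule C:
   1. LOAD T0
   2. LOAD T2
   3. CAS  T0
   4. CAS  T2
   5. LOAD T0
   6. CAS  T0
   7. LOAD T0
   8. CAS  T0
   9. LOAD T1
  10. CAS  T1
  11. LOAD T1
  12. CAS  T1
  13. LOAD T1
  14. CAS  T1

A

Run A:
1. LOAD T1 → mem=0 r[T1]=0 [LOAD]
2. LOAD T0 → mem=0 r[T0]=0 [LOAD]
3. CAS T0 → mem=1 r[T0]=0 [OK]
4. LOAD T2 → mem=1 r[T2]=1 [LOAD]
5. CAS T2 → mem=2 r[T2]=1 [OK]
6. CAS T1 → mem=2 r[T1]=0 [RETRY]
7. LOAD T1 → mem=2 r[T1]=2 [LOAD]
8. CAS T1 → mem=3 r[T1]=2 [OK]
9. LOAD T1 → mem=3 r[T1]=3 [LOAD]
10. CAS T1 → mem=4 r[T1]=3 [OK]
11. LOAD T0 → mem=4 r[T0]=4 [LOAD]
12. CAS T0 → mem=5 r[T0]=4 [OK]
13. LOAD T0 → mem=5 r[T0]=5 [LOAD]
14. CAS T0 → mem=6 r[T0]=5 [OK]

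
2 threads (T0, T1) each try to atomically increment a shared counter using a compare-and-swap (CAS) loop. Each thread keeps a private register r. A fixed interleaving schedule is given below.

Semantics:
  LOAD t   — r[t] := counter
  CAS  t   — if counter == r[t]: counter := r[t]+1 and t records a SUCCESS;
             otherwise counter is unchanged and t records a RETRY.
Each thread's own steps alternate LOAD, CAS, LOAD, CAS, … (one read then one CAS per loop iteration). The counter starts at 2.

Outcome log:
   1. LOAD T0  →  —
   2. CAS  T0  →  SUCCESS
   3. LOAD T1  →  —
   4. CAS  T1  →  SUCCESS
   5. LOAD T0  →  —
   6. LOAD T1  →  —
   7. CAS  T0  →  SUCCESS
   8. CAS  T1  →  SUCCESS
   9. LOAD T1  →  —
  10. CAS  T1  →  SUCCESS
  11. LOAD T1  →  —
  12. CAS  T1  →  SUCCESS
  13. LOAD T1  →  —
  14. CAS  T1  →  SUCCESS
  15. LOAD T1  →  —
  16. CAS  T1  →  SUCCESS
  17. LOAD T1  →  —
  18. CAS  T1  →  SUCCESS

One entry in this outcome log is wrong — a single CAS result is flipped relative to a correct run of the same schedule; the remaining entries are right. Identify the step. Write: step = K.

step = 8

Reference trace:
T0 LOAD — after: cnt=2, r=2 — load
T0 CAS — after: cnt=3, r=2 — ok
T1 LOAD — after: cnt=3, r=3 — load
T1 CAS — after: cnt=4, r=3 — ok
T0 LOAD — after: cnt=4, r=4 — load
T1 LOAD — after: cnt=4, r=4 — load
T0 CAS — after: cnt=5, r=4 — ok
T1 CAS — after: cnt=5, r=4 — retry
T1 LOAD — after: cnt=5, r=5 — load
T1 CAS — after: cnt=6, r=5 — ok
T1 LOAD — after: cnt=6, r=6 — load
T1 CAS — after: cnt=7, r=6 — ok
T1 LOAD — after: cnt=7, r=7 — load
T1 CAS — after: cnt=8, r=7 — ok
T1 LOAD — after: cnt=8, r=8 — load
T1 CAS — after: cnt=9, r=8 — ok
T1 LOAD — after: cnt=9, r=9 — load
T1 CAS — after: cnt=10, r=9 — ok
Mismatch at 8.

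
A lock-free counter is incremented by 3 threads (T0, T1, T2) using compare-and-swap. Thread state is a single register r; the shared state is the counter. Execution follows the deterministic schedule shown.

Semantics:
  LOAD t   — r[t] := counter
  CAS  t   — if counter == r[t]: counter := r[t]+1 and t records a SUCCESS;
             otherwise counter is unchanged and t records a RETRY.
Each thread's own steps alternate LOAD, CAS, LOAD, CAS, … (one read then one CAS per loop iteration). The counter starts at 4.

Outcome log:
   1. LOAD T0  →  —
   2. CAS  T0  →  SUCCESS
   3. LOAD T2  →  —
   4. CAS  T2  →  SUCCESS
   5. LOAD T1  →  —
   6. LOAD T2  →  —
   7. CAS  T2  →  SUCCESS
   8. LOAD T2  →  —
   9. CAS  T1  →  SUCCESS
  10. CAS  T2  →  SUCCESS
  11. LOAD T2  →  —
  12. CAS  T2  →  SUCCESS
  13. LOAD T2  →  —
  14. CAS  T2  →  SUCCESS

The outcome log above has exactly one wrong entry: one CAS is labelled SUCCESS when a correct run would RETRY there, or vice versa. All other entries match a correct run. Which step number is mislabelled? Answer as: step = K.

step = 9

Re-executing:
step 1: T0 LOAD ⇒ load; ctr=4 reg=4
step 2: T0 CAS ⇒ ok; ctr=5 reg=4
step 3: T2 LOAD ⇒ load; ctr=5 reg=5
step 4: T2 CAS ⇒ ok; ctr=6 reg=5
step 5: T1 LOAD ⇒ load; ctr=6 reg=6
step 6: T2 LOAD ⇒ load; ctr=6 reg=6
step 7: T2 CAS ⇒ ok; ctr=7 reg=6
step 8: T2 LOAD ⇒ load; ctr=7 reg=7
step 9: T1 CAS ⇒ retry; ctr=7 reg=6
step 10: T2 CAS ⇒ ok; ctr=8 reg=7
step 11: T2 LOAD ⇒ load; ctr=8 reg=8
step 12: T2 CAS ⇒ ok; ctr=9 reg=8
step 13: T2 LOAD ⇒ load; ctr=9 reg=9
step 14: T2 CAS ⇒ ok; ctr=10 reg=9
Mismatch at 9.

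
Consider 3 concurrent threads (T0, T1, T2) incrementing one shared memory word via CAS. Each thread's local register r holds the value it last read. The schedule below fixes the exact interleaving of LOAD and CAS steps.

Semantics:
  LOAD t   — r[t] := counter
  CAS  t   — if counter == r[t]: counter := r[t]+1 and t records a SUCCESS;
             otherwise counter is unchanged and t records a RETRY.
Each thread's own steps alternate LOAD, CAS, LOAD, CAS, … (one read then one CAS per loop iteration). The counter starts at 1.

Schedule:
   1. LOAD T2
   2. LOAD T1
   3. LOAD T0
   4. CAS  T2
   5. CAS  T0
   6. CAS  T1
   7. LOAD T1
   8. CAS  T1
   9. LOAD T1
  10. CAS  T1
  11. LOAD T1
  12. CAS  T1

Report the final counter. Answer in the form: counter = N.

1. LOAD T2 → mem=1 r[T2]=1 [LOAD]
2. LOAD T1 → mem=1 r[T1]=1 [LOAD]
3. LOAD T0 → mem=1 r[T0]=1 [LOAD]
4. CAS T2 → mem=2 r[T2]=1 [OK]
5. CAS T0 → mem=2 r[T0]=1 [RETRY]
6. CAS T1 → mem=2 r[T1]=1 [RETRY]
7. LOAD T1 → mem=2 r[T1]=2 [LOAD]
8. CAS T1 → mem=3 r[T1]=2 [OK]
9. LOAD T1 → mem=3 r[T1]=3 [LOAD]
10. CAS T1 → mem=4 r[T1]=3 [OK]
11. LOAD T1 → mem=4 r[T1]=4 [LOAD]
12. CAS T1 → mem=5 r[T1]=4 [OK]

counter = 5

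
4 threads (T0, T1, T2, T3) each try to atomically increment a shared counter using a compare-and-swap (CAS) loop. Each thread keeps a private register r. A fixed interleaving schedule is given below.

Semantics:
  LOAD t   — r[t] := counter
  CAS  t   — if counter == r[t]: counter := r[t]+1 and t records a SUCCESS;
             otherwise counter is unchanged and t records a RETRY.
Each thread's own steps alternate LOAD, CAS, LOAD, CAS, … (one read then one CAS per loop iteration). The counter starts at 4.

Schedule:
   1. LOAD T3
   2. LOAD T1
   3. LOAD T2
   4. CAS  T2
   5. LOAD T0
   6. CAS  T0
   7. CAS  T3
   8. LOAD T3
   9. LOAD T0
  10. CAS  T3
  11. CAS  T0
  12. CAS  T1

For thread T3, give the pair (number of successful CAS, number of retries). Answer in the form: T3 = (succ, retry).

T3 = (1, 1)

1. LOAD T3 → mem=4 r[T3]=4 [LOAD]
2. LOAD T1 → mem=4 r[T1]=4 [LOAD]
3. LOAD T2 → mem=4 r[T2]=4 [LOAD]
4. CAS T2 → mem=5 r[T2]=4 [OK]
5. LOAD T0 → mem=5 r[T0]=5 [LOAD]
6. CAS T0 → mem=6 r[T0]=5 [OK]
7. CAS T3 → mem=6 r[T3]=4 [RETRY]
8. LOAD T3 → mem=6 r[T3]=6 [LOAD]
9. LOAD T0 → mem=6 r[T0]=6 [LOAD]
10. CAS T3 → mem=7 r[T3]=6 [OK]
11. CAS T0 → mem=7 r[T0]=6 [RETRY]
12. CAS T1 → mem=7 r[T1]=4 [RETRY]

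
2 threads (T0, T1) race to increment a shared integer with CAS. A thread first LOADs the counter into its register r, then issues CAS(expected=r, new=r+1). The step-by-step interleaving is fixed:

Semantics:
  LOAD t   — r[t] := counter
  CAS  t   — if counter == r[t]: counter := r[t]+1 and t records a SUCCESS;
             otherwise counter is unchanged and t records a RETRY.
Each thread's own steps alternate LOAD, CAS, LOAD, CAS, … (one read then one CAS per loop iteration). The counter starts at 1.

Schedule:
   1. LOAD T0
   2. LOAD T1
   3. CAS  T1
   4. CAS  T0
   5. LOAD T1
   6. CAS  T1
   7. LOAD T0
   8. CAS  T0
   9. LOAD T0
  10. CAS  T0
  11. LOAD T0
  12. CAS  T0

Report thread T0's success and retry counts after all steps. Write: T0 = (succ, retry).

T0 = (3, 1)

T0 LOAD — after: cnt=1, r=1 — load
T1 LOAD — after: cnt=1, r=1 — load
T1 CAS — after: cnt=2, r=1 — ok
T0 CAS — after: cnt=2, r=1 — retry
T1 LOAD — after: cnt=2, r=2 — load
T1 CAS — after: cnt=3, r=2 — ok
T0 LOAD — after: cnt=3, r=3 — load
T0 CAS — after: cnt=4, r=3 — ok
T0 LOAD — after: cnt=4, r=4 — load
T0 CAS — after: cnt=5, r=4 — ok
T0 LOAD — after: cnt=5, r=5 — load
T0 CAS — after: cnt=6, r=5 — ok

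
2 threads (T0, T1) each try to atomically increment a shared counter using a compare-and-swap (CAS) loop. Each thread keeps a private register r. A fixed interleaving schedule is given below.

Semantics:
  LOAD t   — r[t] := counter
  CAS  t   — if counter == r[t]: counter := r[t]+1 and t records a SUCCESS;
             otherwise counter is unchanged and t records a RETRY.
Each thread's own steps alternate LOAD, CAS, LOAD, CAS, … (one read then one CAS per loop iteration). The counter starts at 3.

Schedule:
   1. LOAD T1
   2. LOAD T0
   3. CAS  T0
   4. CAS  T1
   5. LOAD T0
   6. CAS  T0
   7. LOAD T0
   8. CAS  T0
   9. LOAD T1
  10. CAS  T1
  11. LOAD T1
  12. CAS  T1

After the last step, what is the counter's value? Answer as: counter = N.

counter = 8

T1 LOAD — after: cnt=3, r=3 — load
T0 LOAD — after: cnt=3, r=3 — load
T0 CAS — after: cnt=4, r=3 — ok
T1 CAS — after: cnt=4, r=3 — retry
T0 LOAD — after: cnt=4, r=4 — load
T0 CAS — after: cnt=5, r=4 — ok
T0 LOAD — after: cnt=5, r=5 — load
T0 CAS — after: cnt=6, r=5 — ok
T1 LOAD — after: cnt=6, r=6 — load
T1 CAS — after: cnt=7, r=6 — ok
T1 LOAD — after: cnt=7, r=7 — load
T1 CAS — after: cnt=8, r=7 — ok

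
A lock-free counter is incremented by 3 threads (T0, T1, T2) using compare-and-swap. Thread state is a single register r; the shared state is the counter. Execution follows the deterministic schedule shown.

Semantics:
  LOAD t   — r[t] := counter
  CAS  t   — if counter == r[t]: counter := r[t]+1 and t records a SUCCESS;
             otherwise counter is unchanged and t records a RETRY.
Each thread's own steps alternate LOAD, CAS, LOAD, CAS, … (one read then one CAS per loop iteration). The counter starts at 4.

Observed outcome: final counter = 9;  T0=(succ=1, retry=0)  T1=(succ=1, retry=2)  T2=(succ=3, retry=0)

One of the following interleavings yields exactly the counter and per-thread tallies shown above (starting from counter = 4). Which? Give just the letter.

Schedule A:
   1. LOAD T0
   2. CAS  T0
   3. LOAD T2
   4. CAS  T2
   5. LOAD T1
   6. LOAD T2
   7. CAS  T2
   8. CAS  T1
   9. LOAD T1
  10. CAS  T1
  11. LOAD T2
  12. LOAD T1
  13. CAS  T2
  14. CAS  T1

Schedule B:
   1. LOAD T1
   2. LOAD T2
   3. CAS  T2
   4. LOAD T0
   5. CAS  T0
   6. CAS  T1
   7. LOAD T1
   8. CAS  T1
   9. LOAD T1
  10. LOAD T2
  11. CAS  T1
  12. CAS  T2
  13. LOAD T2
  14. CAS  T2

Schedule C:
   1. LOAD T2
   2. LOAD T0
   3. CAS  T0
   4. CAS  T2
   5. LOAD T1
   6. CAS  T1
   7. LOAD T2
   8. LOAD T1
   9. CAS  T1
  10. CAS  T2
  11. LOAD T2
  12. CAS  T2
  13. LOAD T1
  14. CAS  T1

A

Tracing schedule A:
T0 LOAD — after: cnt=4, r=4 — load
T0 CAS — after: cnt=5, r=4 — ok
T2 LOAD — after: cnt=5, r=5 — load
T2 CAS — after: cnt=6, r=5 — ok
T1 LOAD — after: cnt=6, r=6 — load
T2 LOAD — after: cnt=6, r=6 — load
T2 CAS — after: cnt=7, r=6 — ok
T1 CAS — after: cnt=7, r=6 — retry
T1 LOAD — after: cnt=7, r=7 — load
T1 CAS — after: cnt=8, r=7 — ok
T2 LOAD — after: cnt=8, r=8 — load
T1 LOAD — after: cnt=8, r=8 — load
T2 CAS — after: cnt=9, r=8 — ok
T1 CAS — after: cnt=9, r=8 — retry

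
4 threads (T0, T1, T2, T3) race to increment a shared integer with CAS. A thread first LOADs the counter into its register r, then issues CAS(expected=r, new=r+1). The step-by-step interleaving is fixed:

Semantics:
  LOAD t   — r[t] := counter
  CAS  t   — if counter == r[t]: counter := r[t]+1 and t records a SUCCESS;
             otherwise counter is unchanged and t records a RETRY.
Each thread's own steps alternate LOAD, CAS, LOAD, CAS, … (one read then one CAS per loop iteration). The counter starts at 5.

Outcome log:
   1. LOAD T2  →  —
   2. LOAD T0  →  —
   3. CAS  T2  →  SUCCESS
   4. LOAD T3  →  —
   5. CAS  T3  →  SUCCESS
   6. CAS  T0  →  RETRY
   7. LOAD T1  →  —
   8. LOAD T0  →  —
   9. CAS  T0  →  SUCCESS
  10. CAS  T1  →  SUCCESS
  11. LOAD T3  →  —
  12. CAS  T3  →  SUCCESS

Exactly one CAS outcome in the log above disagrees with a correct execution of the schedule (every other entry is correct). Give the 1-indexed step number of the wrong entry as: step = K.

step = 10

Correct run:
   1) LOAD T2:  M=5  r_T2=5
   2) LOAD T0:  M=5  r_T0=5
   3) CAS  T2:  M=6  r_T2=5 ✓
   4) LOAD T3:  M=6  r_T3=6
   5) CAS  T3:  M=7  r_T3=6 ✓
   6) CAS  T0:  M=7  r_T0=5 ✗
   7) LOAD T1:  M=7  r_T1=7
   8) LOAD T0:  M=7  r_T0=7
   9) CAS  T0:  M=8  r_T0=7 ✓
  10) CAS  T1:  M=8  r_T1=7 ✗
  11) LOAD T3:  M=8  r_T3=8
  12) CAS  T3:  M=9  r_T3=8 ✓
Flip is step 10.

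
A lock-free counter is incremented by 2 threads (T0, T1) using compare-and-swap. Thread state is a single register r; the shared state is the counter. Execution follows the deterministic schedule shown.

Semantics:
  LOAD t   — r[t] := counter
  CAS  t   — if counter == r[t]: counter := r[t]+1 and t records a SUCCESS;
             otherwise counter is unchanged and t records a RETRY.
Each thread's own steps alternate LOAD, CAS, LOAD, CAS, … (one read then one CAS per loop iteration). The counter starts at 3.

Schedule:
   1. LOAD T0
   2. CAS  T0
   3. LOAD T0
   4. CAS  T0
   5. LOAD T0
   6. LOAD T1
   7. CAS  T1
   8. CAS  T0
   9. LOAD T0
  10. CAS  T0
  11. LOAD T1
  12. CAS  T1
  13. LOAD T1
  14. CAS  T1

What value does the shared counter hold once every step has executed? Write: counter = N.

   1) LOAD T0:  M=3  r_T0=3
   2) CAS  T0:  M=4  r_T0=3 ✓
   3) LOAD T0:  M=4  r_T0=4
   4) CAS  T0:  M=5  r_T0=4 ✓
   5) LOAD T0:  M=5  r_T0=5
   6) LOAD T1:  M=5  r_T1=5
   7) CAS  T1:  M=6  r_T1=5 ✓
   8) CAS  T0:  M=6  r_T0=5 ✗
   9) LOAD T0:  M=6  r_T0=6
  10) CAS  T0:  M=7  r_T0=6 ✓
  11) LOAD T1:  M=7  r_T1=7
  12) CAS  T1:  M=8  r_T1=7 ✓
  13) LOAD T1:  M=8  r_T1=8
  14) CAS  T1:  M=9  r_T1=8 ✓

counter = 9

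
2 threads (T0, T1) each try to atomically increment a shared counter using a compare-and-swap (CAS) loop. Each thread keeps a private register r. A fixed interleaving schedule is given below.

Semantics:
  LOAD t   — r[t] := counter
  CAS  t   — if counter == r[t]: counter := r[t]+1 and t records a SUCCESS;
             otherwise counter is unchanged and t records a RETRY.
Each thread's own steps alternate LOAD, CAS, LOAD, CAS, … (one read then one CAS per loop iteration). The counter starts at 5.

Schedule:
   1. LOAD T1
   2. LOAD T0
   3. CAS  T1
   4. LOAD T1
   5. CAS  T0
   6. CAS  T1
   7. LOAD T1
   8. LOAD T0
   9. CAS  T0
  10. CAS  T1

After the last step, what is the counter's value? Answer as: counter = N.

counter = 8

[1] T1.load  rd  (counter 5, T1.r 5)
[2] T0.load  rd  (counter 5, T0.r 5)
[3] T1.cas  hit  (counter 6, T1.r 5)
[4] T1.load  rd  (counter 6, T1.r 6)
[5] T0.cas  miss  (counter 6, T0.r 5)
[6] T1.cas  hit  (counter 7, T1.r 6)
[7] T1.load  rd  (counter 7, T1.r 7)
[8] T0.load  rd  (counter 7, T0.r 7)
[9] T0.cas  hit  (counter 8, T0.r 7)
[10] T1.cas  miss  (counter 8, T1.r 7)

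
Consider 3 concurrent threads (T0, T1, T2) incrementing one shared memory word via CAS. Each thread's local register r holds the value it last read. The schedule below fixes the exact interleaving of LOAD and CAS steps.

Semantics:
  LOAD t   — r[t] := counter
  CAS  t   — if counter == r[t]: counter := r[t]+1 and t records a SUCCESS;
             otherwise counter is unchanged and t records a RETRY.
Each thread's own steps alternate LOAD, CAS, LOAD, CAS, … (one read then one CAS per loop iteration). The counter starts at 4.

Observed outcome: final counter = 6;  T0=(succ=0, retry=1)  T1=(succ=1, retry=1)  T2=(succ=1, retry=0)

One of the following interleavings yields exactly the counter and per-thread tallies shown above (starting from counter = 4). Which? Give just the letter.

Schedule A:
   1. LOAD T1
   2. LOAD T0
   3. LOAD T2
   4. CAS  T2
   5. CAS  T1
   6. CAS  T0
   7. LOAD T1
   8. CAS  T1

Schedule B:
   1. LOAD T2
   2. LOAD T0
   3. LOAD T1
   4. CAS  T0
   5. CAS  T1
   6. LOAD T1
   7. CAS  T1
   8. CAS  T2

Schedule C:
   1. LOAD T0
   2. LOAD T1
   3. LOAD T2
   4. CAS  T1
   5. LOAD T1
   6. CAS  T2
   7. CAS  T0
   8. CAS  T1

Run A:
T1 LOAD — after: cnt=4, r=4 — load
T0 LOAD — after: cnt=4, r=4 — load
T2 LOAD — after: cnt=4, r=4 — load
T2 CAS — after: cnt=5, r=4 — ok
T1 CAS — after: cnt=5, r=4 — retry
T0 CAS — after: cnt=5, r=4 — retry
T1 LOAD — after: cnt=5, r=5 — load
T1 CAS — after: cnt=6, r=5 — ok

A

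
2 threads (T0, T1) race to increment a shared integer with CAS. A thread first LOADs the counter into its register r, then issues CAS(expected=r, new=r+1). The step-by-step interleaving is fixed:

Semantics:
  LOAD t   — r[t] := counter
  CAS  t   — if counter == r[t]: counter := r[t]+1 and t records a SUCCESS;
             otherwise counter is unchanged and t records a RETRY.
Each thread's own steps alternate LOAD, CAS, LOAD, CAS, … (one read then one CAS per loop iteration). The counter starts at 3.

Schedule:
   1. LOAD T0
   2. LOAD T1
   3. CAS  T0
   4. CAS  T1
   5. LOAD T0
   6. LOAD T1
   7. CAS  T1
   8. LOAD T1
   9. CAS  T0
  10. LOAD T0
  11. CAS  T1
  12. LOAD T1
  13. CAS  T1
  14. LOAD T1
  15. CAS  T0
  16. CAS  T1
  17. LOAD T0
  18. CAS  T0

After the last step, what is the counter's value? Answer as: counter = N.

counter = 9

1. LOAD T0 → mem=3 r[T0]=3 [LOAD]
2. LOAD T1 → mem=3 r[T1]=3 [LOAD]
3. CAS T0 → mem=4 r[T0]=3 [OK]
4. CAS T1 → mem=4 r[T1]=3 [RETRY]
5. LOAD T0 → mem=4 r[T0]=4 [LOAD]
6. LOAD T1 → mem=4 r[T1]=4 [LOAD]
7. CAS T1 → mem=5 r[T1]=4 [OK]
8. LOAD T1 → mem=5 r[T1]=5 [LOAD]
9. CAS T0 → mem=5 r[T0]=4 [RETRY]
10. LOAD T0 → mem=5 r[T0]=5 [LOAD]
11. CAS T1 → mem=6 r[T1]=5 [OK]
12. LOAD T1 → mem=6 r[T1]=6 [LOAD]
13. CAS T1 → mem=7 r[T1]=6 [OK]
14. LOAD T1 → mem=7 r[T1]=7 [LOAD]
15. CAS T0 → mem=7 r[T0]=5 [RETRY]
16. CAS T1 → mem=8 r[T1]=7 [OK]
17. LOAD T0 → mem=8 r[T0]=8 [LOAD]
18. CAS T0 → mem=9 r[T0]=8 [OK]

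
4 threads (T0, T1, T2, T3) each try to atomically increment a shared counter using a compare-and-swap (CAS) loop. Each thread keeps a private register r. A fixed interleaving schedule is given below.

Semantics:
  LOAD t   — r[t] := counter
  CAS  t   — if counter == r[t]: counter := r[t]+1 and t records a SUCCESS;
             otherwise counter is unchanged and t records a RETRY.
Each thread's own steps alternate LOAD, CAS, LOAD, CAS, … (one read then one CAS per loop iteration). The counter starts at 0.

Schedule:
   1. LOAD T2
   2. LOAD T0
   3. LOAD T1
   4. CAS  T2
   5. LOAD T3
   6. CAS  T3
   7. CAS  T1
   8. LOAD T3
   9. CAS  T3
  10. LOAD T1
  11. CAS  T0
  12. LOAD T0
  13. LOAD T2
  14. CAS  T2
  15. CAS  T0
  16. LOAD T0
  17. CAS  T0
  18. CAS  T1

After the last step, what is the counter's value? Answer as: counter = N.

T2 LOAD — after: cnt=0, r=0 — load
T0 LOAD — after: cnt=0, r=0 — load
T1 LOAD — after: cnt=0, r=0 — load
T2 CAS — after: cnt=1, r=0 — ok
T3 LOAD — after: cnt=1, r=1 — load
T3 CAS — after: cnt=2, r=1 — ok
T1 CAS — after: cnt=2, r=0 — retry
T3 LOAD — after: cnt=2, r=2 — load
T3 CAS — after: cnt=3, r=2 — ok
T1 LOAD — after: cnt=3, r=3 — load
T0 CAS — after: cnt=3, r=0 — retry
T0 LOAD — after: cnt=3, r=3 — load
T2 LOAD — after: cnt=3, r=3 — load
T2 CAS — after: cnt=4, r=3 — ok
T0 CAS — after: cnt=4, r=3 — retry
T0 LOAD — after: cnt=4, r=4 — load
T0 CAS — after: cnt=5, r=4 — ok
T1 CAS — after: cnt=5, r=3 — retry

counter = 5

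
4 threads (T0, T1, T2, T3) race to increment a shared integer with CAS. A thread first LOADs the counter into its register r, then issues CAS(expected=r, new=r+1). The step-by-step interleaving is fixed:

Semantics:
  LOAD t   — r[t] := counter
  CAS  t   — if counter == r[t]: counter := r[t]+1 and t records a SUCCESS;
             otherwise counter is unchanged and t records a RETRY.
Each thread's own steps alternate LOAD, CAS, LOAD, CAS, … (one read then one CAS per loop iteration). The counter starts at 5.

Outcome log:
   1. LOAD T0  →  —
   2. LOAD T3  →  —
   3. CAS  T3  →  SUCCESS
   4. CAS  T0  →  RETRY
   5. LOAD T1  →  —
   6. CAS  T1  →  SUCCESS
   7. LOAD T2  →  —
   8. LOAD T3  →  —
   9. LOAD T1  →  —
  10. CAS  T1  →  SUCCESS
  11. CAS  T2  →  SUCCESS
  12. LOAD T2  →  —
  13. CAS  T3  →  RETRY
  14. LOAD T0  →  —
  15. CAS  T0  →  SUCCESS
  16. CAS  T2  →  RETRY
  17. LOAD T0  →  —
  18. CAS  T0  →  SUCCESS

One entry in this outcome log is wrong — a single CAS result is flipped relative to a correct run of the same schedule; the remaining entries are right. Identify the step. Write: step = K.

Re-executing:
step 1: T0 LOAD ⇒ load; ctr=5 reg=5
step 2: T3 LOAD ⇒ load; ctr=5 reg=5
step 3: T3 CAS ⇒ ok; ctr=6 reg=5
step 4: T0 CAS ⇒ retry; ctr=6 reg=5
step 5: T1 LOAD ⇒ load; ctr=6 reg=6
step 6: T1 CAS ⇒ ok; ctr=7 reg=6
step 7: T2 LOAD ⇒ load; ctr=7 reg=7
step 8: T3 LOAD ⇒ load; ctr=7 reg=7
step 9: T1 LOAD ⇒ load; ctr=7 reg=7
step 10: T1 CAS ⇒ ok; ctr=8 reg=7
step 11: T2 CAS ⇒ retry; ctr=8 reg=7
step 12: T2 LOAD ⇒ load; ctr=8 reg=8
step 13: T3 CAS ⇒ retry; ctr=8 reg=7
step 14: T0 LOAD ⇒ load; ctr=8 reg=8
step 15: T0 CAS ⇒ ok; ctr=9 reg=8
step 16: T2 CAS ⇒ retry; ctr=9 reg=8
step 17: T0 LOAD ⇒ load; ctr=9 reg=9
step 18: T0 CAS ⇒ ok; ctr=10 reg=9
Log disagrees first at step 11.

step = 11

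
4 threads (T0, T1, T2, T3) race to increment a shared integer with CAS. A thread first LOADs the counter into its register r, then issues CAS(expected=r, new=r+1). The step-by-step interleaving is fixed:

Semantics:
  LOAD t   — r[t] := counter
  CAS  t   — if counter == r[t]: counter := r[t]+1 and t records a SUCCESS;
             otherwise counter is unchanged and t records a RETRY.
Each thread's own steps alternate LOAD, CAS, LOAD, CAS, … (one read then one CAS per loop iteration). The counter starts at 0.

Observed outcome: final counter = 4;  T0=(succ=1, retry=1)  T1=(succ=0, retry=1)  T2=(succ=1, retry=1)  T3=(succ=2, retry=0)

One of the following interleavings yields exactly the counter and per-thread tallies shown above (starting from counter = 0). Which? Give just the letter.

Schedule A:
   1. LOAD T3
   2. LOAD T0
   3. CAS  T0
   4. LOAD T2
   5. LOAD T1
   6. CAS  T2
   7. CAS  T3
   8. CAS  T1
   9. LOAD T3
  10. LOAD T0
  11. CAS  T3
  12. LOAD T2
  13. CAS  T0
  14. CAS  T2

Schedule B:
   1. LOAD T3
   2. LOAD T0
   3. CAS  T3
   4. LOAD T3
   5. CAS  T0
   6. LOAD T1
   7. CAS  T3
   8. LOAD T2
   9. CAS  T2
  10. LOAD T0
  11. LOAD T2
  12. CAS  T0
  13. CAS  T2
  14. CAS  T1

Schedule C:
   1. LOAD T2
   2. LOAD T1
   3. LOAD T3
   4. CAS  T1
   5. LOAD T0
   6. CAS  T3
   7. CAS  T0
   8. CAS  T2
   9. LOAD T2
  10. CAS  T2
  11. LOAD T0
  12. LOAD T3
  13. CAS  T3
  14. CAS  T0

Simulating candidate B:
1. LOAD T3 → mem=0 r[T3]=0 [LOAD]
2. LOAD T0 → mem=0 r[T0]=0 [LOAD]
3. CAS T3 → mem=1 r[T3]=0 [OK]
4. LOAD T3 → mem=1 r[T3]=1 [LOAD]
5. CAS T0 → mem=1 r[T0]=0 [RETRY]
6. LOAD T1 → mem=1 r[T1]=1 [LOAD]
7. CAS T3 → mem=2 r[T3]=1 [OK]
8. LOAD T2 → mem=2 r[T2]=2 [LOAD]
9. CAS T2 → mem=3 r[T2]=2 [OK]
10. LOAD T0 → mem=3 r[T0]=3 [LOAD]
11. LOAD T2 → mem=3 r[T2]=3 [LOAD]
12. CAS T0 → mem=4 r[T0]=3 [OK]
13. CAS T2 → mem=4 r[T2]=3 [RETRY]
14. CAS T1 → mem=4 r[T1]=1 [RETRY]

B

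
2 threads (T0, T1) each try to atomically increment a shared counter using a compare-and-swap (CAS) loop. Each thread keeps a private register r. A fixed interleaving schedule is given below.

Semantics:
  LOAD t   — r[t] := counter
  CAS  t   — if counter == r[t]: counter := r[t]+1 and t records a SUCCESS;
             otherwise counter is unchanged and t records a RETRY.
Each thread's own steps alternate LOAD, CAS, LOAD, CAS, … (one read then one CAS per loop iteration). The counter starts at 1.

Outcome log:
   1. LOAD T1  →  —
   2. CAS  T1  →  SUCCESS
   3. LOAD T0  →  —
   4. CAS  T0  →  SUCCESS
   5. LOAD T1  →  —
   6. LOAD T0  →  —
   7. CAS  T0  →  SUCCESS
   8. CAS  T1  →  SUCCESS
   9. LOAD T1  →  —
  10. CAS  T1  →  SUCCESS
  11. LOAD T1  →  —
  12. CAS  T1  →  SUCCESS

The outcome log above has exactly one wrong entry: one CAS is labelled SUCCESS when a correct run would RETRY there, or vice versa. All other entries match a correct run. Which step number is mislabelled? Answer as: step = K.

step = 8

Correct run:
1. LOAD T1 → mem=1 r[T1]=1 [LOAD]
2. CAS T1 → mem=2 r[T1]=1 [OK]
3. LOAD T0 → mem=2 r[T0]=2 [LOAD]
4. CAS T0 → mem=3 r[T0]=2 [OK]
5. LOAD T1 → mem=3 r[T1]=3 [LOAD]
6. LOAD T0 → mem=3 r[T0]=3 [LOAD]
7. CAS T0 → mem=4 r[T0]=3 [OK]
8. CAS T1 → mem=4 r[T1]=3 [RETRY]
9. LOAD T1 → mem=4 r[T1]=4 [LOAD]
10. CAS T1 → mem=5 r[T1]=4 [OK]
11. LOAD T1 → mem=5 r[T1]=5 [LOAD]
12. CAS T1 → mem=6 r[T1]=5 [OK]
Log disagrees first at step 8.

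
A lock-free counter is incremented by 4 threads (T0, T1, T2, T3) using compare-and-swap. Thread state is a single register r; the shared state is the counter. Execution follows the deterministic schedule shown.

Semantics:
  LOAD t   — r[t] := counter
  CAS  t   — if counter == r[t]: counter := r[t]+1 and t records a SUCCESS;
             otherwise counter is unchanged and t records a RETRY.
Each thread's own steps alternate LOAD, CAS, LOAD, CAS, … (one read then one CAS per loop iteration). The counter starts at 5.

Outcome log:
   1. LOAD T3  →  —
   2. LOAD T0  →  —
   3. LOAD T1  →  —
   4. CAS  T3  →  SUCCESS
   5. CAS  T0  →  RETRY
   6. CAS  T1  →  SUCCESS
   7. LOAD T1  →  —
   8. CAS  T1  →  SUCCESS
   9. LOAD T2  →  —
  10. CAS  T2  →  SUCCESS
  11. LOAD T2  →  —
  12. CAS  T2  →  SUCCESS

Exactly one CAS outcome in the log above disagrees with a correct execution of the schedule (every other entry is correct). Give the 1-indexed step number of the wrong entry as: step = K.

Reference trace:
#1 T3 reads 5
#2 T0 reads 5
#3 T1 reads 5
#4 T3 CAS(5→6) writes; counter now 6
#5 T0 CAS(5→6) fails; counter now 6
#6 T1 CAS(5→6) fails; counter now 6
#7 T1 reads 6
#8 T1 CAS(6→7) writes; counter now 7
#9 T2 reads 7
#10 T2 CAS(7→8) writes; counter now 8
#11 T2 reads 8
#12 T2 CAS(8→9) writes; counter now 9
Log disagrees first at step 6.

step = 6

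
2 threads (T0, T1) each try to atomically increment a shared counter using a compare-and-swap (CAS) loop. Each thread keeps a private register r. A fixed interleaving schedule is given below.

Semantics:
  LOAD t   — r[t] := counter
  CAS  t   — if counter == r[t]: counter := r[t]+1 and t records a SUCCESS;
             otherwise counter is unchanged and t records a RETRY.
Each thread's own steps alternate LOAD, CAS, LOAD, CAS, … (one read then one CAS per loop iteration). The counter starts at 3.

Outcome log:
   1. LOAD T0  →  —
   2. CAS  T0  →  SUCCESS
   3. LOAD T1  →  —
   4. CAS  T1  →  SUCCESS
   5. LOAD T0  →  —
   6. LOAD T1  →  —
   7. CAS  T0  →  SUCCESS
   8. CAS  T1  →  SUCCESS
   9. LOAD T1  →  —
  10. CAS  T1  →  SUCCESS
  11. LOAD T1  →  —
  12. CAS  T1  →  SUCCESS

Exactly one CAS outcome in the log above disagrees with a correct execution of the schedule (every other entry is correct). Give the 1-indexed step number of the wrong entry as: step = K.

Correct run:
step 1: T0 LOAD ⇒ load; ctr=3 reg=3
step 2: T0 CAS ⇒ ok; ctr=4 reg=3
step 3: T1 LOAD ⇒ load; ctr=4 reg=4
step 4: T1 CAS ⇒ ok; ctr=5 reg=4
step 5: T0 LOAD ⇒ load; ctr=5 reg=5
step 6: T1 LOAD ⇒ load; ctr=5 reg=5
step 7: T0 CAS ⇒ ok; ctr=6 reg=5
step 8: T1 CAS ⇒ retry; ctr=6 reg=5
step 9: T1 LOAD ⇒ load; ctr=6 reg=6
step 10: T1 CAS ⇒ ok; ctr=7 reg=6
step 11: T1 LOAD ⇒ load; ctr=7 reg=7
step 12: T1 CAS ⇒ ok; ctr=8 reg=7
Flip is step 8.

step = 8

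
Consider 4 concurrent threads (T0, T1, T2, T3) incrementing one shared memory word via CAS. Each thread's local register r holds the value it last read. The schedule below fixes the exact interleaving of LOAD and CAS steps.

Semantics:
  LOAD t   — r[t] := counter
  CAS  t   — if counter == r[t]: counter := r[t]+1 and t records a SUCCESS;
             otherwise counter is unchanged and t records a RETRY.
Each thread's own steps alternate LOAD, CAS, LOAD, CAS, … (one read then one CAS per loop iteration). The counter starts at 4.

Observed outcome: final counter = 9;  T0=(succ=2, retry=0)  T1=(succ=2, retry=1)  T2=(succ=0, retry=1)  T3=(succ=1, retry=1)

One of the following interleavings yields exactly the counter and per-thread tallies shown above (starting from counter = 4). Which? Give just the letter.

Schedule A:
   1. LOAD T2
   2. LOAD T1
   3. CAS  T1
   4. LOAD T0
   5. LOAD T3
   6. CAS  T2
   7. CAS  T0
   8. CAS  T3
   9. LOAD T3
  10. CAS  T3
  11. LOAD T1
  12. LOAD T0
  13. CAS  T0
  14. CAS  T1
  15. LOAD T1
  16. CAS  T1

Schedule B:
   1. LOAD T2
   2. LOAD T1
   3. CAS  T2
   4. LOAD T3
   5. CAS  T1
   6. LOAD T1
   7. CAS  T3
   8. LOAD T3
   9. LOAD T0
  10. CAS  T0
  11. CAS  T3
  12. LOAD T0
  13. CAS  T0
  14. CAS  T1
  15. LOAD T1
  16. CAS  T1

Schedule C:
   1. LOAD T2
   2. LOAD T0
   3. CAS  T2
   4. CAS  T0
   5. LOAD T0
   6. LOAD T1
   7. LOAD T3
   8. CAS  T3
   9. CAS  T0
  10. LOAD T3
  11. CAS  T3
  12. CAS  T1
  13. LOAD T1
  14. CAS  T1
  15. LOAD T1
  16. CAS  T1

Tracing schedule A:
1. LOAD T2 → mem=4 r[T2]=4 [LOAD]
2. LOAD T1 → mem=4 r[T1]=4 [LOAD]
3. CAS T1 → mem=5 r[T1]=4 [OK]
4. LOAD T0 → mem=5 r[T0]=5 [LOAD]
5. LOAD T3 → mem=5 r[T3]=5 [LOAD]
6. CAS T2 → mem=5 r[T2]=4 [RETRY]
7. CAS T0 → mem=6 r[T0]=5 [OK]
8. CAS T3 → mem=6 r[T3]=5 [RETRY]
9. LOAD T3 → mem=6 r[T3]=6 [LOAD]
10. CAS T3 → mem=7 r[T3]=6 [OK]
11. LOAD T1 → mem=7 r[T1]=7 [LOAD]
12. LOAD T0 → mem=7 r[T0]=7 [LOAD]
13. CAS T0 → mem=8 r[T0]=7 [OK]
14. CAS T1 → mem=8 r[T1]=7 [RETRY]
15. LOAD T1 → mem=8 r[T1]=8 [LOAD]
16. CAS T1 → mem=9 r[T1]=8 [OK]

A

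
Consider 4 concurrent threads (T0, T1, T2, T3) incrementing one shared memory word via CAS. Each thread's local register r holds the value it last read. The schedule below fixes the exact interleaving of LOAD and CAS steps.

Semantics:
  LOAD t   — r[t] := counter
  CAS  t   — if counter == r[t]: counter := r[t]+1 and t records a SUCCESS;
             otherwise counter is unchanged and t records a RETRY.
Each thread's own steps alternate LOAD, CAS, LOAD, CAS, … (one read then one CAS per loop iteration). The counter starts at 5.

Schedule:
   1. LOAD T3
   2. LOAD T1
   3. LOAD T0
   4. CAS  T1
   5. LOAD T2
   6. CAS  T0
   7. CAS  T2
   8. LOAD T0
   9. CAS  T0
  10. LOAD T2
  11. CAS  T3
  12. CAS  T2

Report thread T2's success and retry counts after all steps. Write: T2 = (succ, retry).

T2 = (2, 0)

T3 LOAD — after: cnt=5, r=5 — load
T1 LOAD — after: cnt=5, r=5 — load
T0 LOAD — after: cnt=5, r=5 — load
T1 CAS — after: cnt=6, r=5 — ok
T2 LOAD — after: cnt=6, r=6 — load
T0 CAS — after: cnt=6, r=5 — retry
T2 CAS — after: cnt=7, r=6 — ok
T0 LOAD — after: cnt=7, r=7 — load
T0 CAS — after: cnt=8, r=7 — ok
T2 LOAD — after: cnt=8, r=8 — load
T3 CAS — after: cnt=8, r=5 — retry
T2 CAS — after: cnt=9, r=8 — ok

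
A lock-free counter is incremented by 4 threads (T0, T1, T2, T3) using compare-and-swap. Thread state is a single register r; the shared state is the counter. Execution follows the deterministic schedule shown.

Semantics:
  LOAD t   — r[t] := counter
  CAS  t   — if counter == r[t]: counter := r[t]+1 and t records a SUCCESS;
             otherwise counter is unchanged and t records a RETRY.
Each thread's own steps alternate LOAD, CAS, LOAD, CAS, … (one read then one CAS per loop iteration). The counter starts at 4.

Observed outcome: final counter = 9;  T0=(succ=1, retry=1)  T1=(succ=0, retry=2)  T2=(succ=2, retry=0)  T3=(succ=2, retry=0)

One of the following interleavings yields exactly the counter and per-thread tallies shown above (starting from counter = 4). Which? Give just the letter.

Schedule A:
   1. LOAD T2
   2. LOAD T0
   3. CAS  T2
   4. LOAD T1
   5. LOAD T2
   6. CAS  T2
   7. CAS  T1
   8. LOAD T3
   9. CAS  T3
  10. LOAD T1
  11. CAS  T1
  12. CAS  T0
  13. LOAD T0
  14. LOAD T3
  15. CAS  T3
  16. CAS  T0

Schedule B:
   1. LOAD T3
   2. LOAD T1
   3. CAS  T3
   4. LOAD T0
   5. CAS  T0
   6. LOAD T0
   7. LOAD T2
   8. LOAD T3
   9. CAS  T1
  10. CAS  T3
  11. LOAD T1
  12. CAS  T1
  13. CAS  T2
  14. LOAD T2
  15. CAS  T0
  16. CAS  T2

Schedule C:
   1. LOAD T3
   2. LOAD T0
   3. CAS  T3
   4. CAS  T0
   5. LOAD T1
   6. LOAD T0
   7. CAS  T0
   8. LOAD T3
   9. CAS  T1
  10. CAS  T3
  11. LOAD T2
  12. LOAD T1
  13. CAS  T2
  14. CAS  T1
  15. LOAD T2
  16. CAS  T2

Run C:
   1) LOAD T3:  M=4  r_T3=4
   2) LOAD T0:  M=4  r_T0=4
   3) CAS  T3:  M=5  r_T3=4 ✓
   4) CAS  T0:  M=5  r_T0=4 ✗
   5) LOAD T1:  M=5  r_T1=5
   6) LOAD T0:  M=5  r_T0=5
   7) CAS  T0:  M=6  r_T0=5 ✓
   8) LOAD T3:  M=6  r_T3=6
   9) CAS  T1:  M=6  r_T1=5 ✗
  10) CAS  T3:  M=7  r_T3=6 ✓
  11) LOAD T2:  M=7  r_T2=7
  12) LOAD T1:  M=7  r_T1=7
  13) CAS  T2:  M=8  r_T2=7 ✓
  14) CAS  T1:  M=8  r_T1=7 ✗
  15) LOAD T2:  M=8  r_T2=8
  16) CAS  T2:  M=9  r_T2=8 ✓

C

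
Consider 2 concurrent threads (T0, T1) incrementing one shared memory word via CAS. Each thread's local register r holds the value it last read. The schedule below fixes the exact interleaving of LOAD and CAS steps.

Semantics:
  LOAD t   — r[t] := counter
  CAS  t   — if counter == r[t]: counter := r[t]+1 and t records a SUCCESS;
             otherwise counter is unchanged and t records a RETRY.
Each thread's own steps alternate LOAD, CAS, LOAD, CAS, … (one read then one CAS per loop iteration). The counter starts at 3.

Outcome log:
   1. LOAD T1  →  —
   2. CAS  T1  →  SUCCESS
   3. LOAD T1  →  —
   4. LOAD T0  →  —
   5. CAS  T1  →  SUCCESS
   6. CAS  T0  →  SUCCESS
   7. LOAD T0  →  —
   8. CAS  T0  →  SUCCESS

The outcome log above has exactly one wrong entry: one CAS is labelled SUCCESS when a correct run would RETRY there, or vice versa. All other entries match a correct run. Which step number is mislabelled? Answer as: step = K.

step = 6

Re-executing:
#1 T1 reads 3
#2 T1 CAS(3→4) writes; counter now 4
#3 T1 reads 4
#4 T0 reads 4
#5 T1 CAS(4→5) writes; counter now 5
#6 T0 CAS(4→5) fails; counter now 5
#7 T0 reads 5
#8 T0 CAS(5→6) writes; counter now 6
Mismatch at 6.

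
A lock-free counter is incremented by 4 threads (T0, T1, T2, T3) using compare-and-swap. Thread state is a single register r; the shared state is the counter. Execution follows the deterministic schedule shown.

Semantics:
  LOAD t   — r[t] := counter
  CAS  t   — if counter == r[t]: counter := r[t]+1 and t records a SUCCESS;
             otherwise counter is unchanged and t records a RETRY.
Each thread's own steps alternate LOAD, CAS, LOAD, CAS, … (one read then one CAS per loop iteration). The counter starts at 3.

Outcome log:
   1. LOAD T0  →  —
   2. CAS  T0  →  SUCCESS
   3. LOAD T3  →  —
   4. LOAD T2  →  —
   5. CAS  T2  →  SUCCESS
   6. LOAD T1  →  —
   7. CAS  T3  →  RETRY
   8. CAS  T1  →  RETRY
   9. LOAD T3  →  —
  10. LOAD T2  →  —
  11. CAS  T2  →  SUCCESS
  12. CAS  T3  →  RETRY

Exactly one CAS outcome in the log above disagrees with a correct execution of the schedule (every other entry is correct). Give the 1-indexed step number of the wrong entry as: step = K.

step = 8

Re-executing:
   1) LOAD T0:  M=3  r_T0=3
   2) CAS  T0:  M=4  r_T0=3 ✓
   3) LOAD T3:  M=4  r_T3=4
   4) LOAD T2:  M=4  r_T2=4
   5) CAS  T2:  M=5  r_T2=4 ✓
   6) LOAD T1:  M=5  r_T1=5
   7) CAS  T3:  M=5  r_T3=4 ✗
   8) CAS  T1:  M=6  r_T1=5 ✓
   9) LOAD T3:  M=6  r_T3=6
  10) LOAD T2:  M=6  r_T2=6
  11) CAS  T2:  M=7  r_T2=6 ✓
  12) CAS  T3:  M=7  r_T3=6 ✗
Mismatch at 8.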